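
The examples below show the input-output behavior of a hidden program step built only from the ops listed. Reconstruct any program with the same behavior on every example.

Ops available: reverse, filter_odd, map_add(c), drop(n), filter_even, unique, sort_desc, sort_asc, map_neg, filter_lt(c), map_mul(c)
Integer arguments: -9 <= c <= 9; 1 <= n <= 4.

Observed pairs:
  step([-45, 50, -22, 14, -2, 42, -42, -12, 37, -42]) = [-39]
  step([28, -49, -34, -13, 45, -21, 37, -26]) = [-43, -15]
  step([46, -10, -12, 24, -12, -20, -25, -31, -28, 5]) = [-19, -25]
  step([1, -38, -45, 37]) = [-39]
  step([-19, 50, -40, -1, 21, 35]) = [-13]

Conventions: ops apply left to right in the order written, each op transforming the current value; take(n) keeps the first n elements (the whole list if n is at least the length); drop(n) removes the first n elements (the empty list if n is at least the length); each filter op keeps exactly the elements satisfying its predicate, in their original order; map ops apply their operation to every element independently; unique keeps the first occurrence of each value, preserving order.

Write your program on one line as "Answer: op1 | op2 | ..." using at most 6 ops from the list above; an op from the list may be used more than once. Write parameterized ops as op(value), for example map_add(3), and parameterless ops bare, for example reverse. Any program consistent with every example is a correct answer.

filter_lt(5) | unique | map_add(6) | filter_lt(-8) | filter_odd

Check, running the answer program on each example:
  [-45, 50, -22, 14, -2, 42, -42, -12, 37, -42] -> [-45, -22, -2, -42, -12, -42] -> [-45, -22, -2, -42, -12] -> [-39, -16, 4, -36, -6] -> [-39, -16, -36] -> [-39]
  [28, -49, -34, -13, 45, -21, 37, -26] -> [-49, -34, -13, -21, -26] -> [-49, -34, -13, -21, -26] -> [-43, -28, -7, -15, -20] -> [-43, -28, -15, -20] -> [-43, -15]
  [46, -10, -12, 24, -12, -20, -25, -31, -28, 5] -> [-10, -12, -12, -20, -25, -31, -28] -> [-10, -12, -20, -25, -31, -28] -> [-4, -6, -14, -19, -25, -22] -> [-14, -19, -25, -22] -> [-19, -25]
  [1, -38, -45, 37] -> [1, -38, -45] -> [1, -38, -45] -> [7, -32, -39] -> [-32, -39] -> [-39]
  [-19, 50, -40, -1, 21, 35] -> [-19, -40, -1] -> [-19, -40, -1] -> [-13, -34, 5] -> [-13, -34] -> [-13]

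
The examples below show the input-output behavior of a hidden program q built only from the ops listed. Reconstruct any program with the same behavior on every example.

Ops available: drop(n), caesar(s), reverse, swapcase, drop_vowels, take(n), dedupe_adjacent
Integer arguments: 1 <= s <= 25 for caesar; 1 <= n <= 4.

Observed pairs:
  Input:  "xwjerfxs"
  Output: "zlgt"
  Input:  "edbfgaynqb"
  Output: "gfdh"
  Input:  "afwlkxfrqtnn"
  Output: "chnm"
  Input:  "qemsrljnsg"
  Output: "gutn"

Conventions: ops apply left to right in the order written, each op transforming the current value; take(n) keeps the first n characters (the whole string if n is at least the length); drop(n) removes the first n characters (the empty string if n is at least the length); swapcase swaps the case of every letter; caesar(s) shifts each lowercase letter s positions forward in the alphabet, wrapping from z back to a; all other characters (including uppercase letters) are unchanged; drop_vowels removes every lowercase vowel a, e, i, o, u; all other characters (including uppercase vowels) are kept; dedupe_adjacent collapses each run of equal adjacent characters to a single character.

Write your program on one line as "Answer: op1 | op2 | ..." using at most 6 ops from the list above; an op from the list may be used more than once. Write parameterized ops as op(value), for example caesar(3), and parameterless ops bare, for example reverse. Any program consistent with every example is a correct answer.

caesar(18) | dedupe_adjacent | drop_vowels | take(4) | caesar(10)

Check, running the answer program on each example:
  "xwjerfxs" -> "pobwjxpk" -> "pobwjxpk" -> "pbwjxpk" -> "pbwj" -> "zlgt"
  "edbfgaynqb" -> "wvtxysqfit" -> "wvtxysqfit" -> "wvtxysqft" -> "wvtx" -> "gfdh"
  "afwlkxfrqtnn" -> "sxodcpxjilff" -> "sxodcpxjilf" -> "sxdcpxjlf" -> "sxdc" -> "chnm"
  "qemsrljnsg" -> "iwekjdbfky" -> "iwekjdbfky" -> "wkjdbfky" -> "wkjd" -> "gutn"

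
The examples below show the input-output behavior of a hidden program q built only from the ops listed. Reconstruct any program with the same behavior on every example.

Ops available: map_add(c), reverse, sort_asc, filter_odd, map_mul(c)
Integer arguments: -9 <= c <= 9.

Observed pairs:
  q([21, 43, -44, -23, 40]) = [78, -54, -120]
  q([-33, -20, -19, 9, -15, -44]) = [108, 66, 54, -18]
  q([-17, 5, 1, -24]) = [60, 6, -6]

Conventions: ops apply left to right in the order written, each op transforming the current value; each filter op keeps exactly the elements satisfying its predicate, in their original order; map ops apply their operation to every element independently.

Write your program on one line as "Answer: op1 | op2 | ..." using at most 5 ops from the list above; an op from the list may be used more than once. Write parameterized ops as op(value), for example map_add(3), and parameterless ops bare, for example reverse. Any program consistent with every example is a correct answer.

filter_odd | sort_asc | map_add(-3) | map_mul(-3)

Check, running the answer program on each example:
  [21, 43, -44, -23, 40] -> [21, 43, -23] -> [-23, 21, 43] -> [-26, 18, 40] -> [78, -54, -120]
  [-33, -20, -19, 9, -15, -44] -> [-33, -19, 9, -15] -> [-33, -19, -15, 9] -> [-36, -22, -18, 6] -> [108, 66, 54, -18]
  [-17, 5, 1, -24] -> [-17, 5, 1] -> [-17, 1, 5] -> [-20, -2, 2] -> [60, 6, -6]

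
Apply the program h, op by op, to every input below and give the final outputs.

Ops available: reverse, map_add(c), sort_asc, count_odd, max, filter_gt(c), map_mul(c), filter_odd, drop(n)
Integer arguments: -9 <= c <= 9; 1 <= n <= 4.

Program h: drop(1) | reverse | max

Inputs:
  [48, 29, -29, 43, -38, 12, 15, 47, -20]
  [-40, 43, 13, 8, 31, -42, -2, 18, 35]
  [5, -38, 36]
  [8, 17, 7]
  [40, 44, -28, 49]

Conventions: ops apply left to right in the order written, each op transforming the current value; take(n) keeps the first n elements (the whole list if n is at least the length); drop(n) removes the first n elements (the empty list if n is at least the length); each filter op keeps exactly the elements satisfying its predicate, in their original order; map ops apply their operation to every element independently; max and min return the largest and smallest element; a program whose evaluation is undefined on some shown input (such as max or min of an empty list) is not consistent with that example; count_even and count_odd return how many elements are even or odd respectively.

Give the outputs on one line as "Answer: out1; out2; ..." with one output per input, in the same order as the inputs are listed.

47; 43; 36; 17; 49

Execution, op by op:
  [48, 29, -29, 43, -38, 12, 15, 47, -20] -> [29, -29, 43, -38, 12, 15, 47, -20] -> [-20, 47, 15, 12, -38, 43, -29, 29] -> 47
  [-40, 43, 13, 8, 31, -42, -2, 18, 35] -> [43, 13, 8, 31, -42, -2, 18, 35] -> [35, 18, -2, -42, 31, 8, 13, 43] -> 43
  [5, -38, 36] -> [-38, 36] -> [36, -38] -> 36
  [8, 17, 7] -> [17, 7] -> [7, 17] -> 17
  [40, 44, -28, 49] -> [44, -28, 49] -> [49, -28, 44] -> 49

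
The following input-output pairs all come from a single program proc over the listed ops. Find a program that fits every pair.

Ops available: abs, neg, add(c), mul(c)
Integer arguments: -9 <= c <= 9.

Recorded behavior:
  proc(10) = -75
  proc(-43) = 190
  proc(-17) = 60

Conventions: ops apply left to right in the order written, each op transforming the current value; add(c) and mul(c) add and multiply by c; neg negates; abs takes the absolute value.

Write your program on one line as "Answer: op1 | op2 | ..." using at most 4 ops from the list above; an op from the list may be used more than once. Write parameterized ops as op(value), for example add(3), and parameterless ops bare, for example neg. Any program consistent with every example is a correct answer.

add(5) | neg | mul(5)

Check, running the answer program on each example:
  10 -> 15 -> -15 -> -75
  -43 -> -38 -> 38 -> 190
  -17 -> -12 -> 12 -> 60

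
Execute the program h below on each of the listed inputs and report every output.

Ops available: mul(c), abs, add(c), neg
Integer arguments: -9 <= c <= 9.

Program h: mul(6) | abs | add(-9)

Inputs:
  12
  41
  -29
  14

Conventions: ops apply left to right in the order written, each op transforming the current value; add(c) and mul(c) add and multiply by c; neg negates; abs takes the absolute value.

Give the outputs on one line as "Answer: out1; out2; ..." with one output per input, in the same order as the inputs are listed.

Execution, op by op:
  12 -> 72 -> 72 -> 63
  41 -> 246 -> 246 -> 237
  -29 -> -174 -> 174 -> 165
  14 -> 84 -> 84 -> 75

63; 237; 165; 75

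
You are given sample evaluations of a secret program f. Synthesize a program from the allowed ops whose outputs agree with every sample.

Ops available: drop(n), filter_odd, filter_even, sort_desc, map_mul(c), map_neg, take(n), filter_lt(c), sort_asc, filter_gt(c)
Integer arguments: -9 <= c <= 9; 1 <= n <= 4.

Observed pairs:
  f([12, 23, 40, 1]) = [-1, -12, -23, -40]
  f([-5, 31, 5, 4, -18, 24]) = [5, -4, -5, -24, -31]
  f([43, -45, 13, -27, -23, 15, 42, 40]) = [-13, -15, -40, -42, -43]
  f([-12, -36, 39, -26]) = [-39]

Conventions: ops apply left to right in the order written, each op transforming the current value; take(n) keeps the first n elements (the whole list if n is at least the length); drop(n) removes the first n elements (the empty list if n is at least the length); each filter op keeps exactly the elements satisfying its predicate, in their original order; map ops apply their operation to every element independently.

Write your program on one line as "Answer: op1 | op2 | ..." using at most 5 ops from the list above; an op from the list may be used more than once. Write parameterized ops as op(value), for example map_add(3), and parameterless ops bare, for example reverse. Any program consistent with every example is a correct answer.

sort_desc | sort_asc | map_neg | filter_lt(7)

Check, running the answer program on each example:
  [12, 23, 40, 1] -> [40, 23, 12, 1] -> [1, 12, 23, 40] -> [-1, -12, -23, -40] -> [-1, -12, -23, -40]
  [-5, 31, 5, 4, -18, 24] -> [31, 24, 5, 4, -5, -18] -> [-18, -5, 4, 5, 24, 31] -> [18, 5, -4, -5, -24, -31] -> [5, -4, -5, -24, -31]
  [43, -45, 13, -27, -23, 15, 42, 40] -> [43, 42, 40, 15, 13, -23, -27, -45] -> [-45, -27, -23, 13, 15, 40, 42, 43] -> [45, 27, 23, -13, -15, -40, -42, -43] -> [-13, -15, -40, -42, -43]
  [-12, -36, 39, -26] -> [39, -12, -26, -36] -> [-36, -26, -12, 39] -> [36, 26, 12, -39] -> [-39]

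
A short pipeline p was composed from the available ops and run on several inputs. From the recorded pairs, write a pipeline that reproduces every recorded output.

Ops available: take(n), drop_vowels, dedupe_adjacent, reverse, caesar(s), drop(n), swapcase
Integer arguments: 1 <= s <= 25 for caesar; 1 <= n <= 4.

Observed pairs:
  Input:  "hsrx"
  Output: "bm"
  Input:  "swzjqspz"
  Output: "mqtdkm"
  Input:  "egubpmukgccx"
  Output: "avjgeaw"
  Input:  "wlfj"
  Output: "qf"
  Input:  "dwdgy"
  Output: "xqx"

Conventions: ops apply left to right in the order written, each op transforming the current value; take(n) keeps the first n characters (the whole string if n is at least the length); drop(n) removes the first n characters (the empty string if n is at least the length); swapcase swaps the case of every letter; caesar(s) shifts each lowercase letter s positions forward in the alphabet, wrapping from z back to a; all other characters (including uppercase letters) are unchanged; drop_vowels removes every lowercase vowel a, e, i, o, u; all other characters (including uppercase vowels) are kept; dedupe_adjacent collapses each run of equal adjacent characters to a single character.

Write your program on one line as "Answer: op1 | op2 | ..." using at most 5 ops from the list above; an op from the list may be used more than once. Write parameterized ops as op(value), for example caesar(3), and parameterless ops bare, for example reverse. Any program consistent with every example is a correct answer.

reverse | drop(2) | drop_vowels | caesar(20) | reverse

Check, running the answer program on each example:
  "hsrx" -> "xrsh" -> "sh" -> "sh" -> "mb" -> "bm"
  "swzjqspz" -> "zpsqjzws" -> "sqjzws" -> "sqjzws" -> "mkdtqm" -> "mqtdkm"
  "egubpmukgccx" -> "xccgkumpbuge" -> "cgkumpbuge" -> "cgkmpbg" -> "waegjva" -> "avjgeaw"
  "wlfj" -> "jflw" -> "lw" -> "lw" -> "fq" -> "qf"
  "dwdgy" -> "ygdwd" -> "dwd" -> "dwd" -> "xqx" -> "xqx"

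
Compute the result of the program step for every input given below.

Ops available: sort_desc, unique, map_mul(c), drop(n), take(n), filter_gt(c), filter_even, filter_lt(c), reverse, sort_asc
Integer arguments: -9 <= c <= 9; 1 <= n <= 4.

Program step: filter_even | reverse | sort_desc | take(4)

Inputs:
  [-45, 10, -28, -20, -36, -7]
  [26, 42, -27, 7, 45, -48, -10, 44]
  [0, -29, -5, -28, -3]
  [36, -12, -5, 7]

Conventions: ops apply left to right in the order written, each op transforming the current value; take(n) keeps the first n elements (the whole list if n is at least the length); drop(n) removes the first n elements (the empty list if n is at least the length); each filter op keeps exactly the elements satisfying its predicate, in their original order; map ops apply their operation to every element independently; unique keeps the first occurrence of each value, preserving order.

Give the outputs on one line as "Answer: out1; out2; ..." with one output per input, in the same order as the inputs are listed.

[10, -20, -28, -36]; [44, 42, 26, -10]; [0, -28]; [36, -12]

Execution, op by op:
  [-45, 10, -28, -20, -36, -7] -> [10, -28, -20, -36] -> [-36, -20, -28, 10] -> [10, -20, -28, -36] -> [10, -20, -28, -36]
  [26, 42, -27, 7, 45, -48, -10, 44] -> [26, 42, -48, -10, 44] -> [44, -10, -48, 42, 26] -> [44, 42, 26, -10, -48] -> [44, 42, 26, -10]
  [0, -29, -5, -28, -3] -> [0, -28] -> [-28, 0] -> [0, -28] -> [0, -28]
  [36, -12, -5, 7] -> [36, -12] -> [-12, 36] -> [36, -12] -> [36, -12]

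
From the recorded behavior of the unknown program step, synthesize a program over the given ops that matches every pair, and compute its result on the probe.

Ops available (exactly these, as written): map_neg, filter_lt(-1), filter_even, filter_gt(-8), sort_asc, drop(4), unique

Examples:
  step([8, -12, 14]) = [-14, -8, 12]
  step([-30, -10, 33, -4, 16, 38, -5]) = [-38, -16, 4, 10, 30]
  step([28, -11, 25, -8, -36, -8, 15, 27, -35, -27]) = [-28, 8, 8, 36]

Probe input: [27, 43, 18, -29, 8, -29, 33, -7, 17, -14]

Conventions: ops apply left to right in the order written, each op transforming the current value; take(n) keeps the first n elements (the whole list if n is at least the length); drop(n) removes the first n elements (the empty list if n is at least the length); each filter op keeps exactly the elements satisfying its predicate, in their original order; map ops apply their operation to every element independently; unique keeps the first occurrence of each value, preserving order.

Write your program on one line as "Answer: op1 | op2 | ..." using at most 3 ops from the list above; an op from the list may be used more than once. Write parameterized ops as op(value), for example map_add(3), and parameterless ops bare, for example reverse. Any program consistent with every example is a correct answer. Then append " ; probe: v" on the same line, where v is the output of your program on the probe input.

filter_even | map_neg | sort_asc ; probe: [-18, -8, 14]

Check, running the answer program on each example:
  [8, -12, 14] -> [8, -12, 14] -> [-8, 12, -14] -> [-14, -8, 12]
  [-30, -10, 33, -4, 16, 38, -5] -> [-30, -10, -4, 16, 38] -> [30, 10, 4, -16, -38] -> [-38, -16, 4, 10, 30]
  [28, -11, 25, -8, -36, -8, 15, 27, -35, -27] -> [28, -8, -36, -8] -> [-28, 8, 36, 8] -> [-28, 8, 8, 36]
  probe: [27, 43, 18, -29, 8, -29, 33, -7, 17, -14] -> [18, 8, -14] -> [-18, -8, 14] -> [-18, -8, 14]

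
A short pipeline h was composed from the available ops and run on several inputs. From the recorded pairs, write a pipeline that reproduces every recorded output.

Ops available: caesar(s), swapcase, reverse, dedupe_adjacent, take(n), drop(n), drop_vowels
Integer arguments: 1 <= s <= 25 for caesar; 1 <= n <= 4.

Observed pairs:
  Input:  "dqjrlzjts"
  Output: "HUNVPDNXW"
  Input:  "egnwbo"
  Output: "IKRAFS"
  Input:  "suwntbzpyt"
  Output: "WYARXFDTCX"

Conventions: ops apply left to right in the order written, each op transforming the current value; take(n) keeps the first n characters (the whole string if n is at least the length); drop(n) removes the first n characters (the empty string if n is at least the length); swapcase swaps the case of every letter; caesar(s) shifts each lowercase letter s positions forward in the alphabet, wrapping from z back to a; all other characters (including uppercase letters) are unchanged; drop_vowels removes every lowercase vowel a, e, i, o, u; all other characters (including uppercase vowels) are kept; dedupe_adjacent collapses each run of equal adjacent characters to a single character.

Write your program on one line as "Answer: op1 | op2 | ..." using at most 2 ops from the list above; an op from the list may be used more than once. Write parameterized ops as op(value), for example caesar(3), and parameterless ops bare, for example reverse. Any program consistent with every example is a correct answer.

caesar(4) | swapcase

Check, running the answer program on each example:
  "dqjrlzjts" -> "hunvpdnxw" -> "HUNVPDNXW"
  "egnwbo" -> "ikrafs" -> "IKRAFS"
  "suwntbzpyt" -> "wyarxfdtcx" -> "WYARXFDTCX"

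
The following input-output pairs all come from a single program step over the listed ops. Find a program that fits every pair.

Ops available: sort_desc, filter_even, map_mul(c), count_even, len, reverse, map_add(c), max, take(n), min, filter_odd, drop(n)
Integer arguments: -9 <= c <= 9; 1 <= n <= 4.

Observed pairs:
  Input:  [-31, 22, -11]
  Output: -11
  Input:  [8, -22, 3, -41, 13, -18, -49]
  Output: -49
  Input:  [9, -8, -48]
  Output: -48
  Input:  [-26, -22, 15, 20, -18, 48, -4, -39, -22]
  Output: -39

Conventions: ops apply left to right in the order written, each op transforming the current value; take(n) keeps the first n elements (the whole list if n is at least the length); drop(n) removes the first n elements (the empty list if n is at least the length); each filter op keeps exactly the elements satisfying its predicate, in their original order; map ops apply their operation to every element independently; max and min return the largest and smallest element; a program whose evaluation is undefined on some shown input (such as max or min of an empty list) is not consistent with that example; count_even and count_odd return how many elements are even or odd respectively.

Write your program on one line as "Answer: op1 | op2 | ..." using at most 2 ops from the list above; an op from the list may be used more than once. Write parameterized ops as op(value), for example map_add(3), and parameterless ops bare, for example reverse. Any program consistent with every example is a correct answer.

drop(1) | min

Check, running the answer program on each example:
  [-31, 22, -11] -> [22, -11] -> -11
  [8, -22, 3, -41, 13, -18, -49] -> [-22, 3, -41, 13, -18, -49] -> -49
  [9, -8, -48] -> [-8, -48] -> -48
  [-26, -22, 15, 20, -18, 48, -4, -39, -22] -> [-22, 15, 20, -18, 48, -4, -39, -22] -> -39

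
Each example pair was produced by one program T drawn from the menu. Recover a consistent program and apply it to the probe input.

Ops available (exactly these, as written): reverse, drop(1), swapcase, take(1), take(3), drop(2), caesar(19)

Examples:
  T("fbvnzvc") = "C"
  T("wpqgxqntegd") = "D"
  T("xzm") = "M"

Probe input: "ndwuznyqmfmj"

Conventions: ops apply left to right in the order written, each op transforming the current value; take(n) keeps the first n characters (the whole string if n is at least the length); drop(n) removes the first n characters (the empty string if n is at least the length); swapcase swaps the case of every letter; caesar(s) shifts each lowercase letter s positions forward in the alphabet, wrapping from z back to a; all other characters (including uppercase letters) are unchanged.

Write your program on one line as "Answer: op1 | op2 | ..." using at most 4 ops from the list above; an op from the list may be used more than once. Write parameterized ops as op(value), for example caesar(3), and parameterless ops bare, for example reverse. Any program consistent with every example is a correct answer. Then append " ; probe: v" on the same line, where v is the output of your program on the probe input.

swapcase | reverse | take(1) ; probe: "J"

Check, running the answer program on each example:
  "fbvnzvc" -> "FBVNZVC" -> "CVZNVBF" -> "C"
  "wpqgxqntegd" -> "WPQGXQNTEGD" -> "DGETNQXGQPW" -> "D"
  "xzm" -> "XZM" -> "MZX" -> "M"
  probe: "ndwuznyqmfmj" -> "NDWUZNYQMFMJ" -> "JMFMQYNZUWDN" -> "J"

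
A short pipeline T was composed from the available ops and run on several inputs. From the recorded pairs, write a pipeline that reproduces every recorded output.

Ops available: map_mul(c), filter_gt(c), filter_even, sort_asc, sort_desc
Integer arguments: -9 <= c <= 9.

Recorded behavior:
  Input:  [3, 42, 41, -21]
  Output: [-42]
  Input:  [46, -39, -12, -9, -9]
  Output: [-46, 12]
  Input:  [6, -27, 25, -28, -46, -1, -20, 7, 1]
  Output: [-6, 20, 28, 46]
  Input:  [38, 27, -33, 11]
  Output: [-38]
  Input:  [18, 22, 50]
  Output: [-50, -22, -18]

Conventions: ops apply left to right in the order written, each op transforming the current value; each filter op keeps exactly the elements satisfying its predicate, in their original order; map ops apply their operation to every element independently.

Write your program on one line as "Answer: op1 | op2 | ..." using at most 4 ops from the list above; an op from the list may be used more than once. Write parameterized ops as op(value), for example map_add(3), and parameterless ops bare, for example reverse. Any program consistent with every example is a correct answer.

map_mul(-1) | sort_asc | filter_even

Check, running the answer program on each example:
  [3, 42, 41, -21] -> [-3, -42, -41, 21] -> [-42, -41, -3, 21] -> [-42]
  [46, -39, -12, -9, -9] -> [-46, 39, 12, 9, 9] -> [-46, 9, 9, 12, 39] -> [-46, 12]
  [6, -27, 25, -28, -46, -1, -20, 7, 1] -> [-6, 27, -25, 28, 46, 1, 20, -7, -1] -> [-25, -7, -6, -1, 1, 20, 27, 28, 46] -> [-6, 20, 28, 46]
  [38, 27, -33, 11] -> [-38, -27, 33, -11] -> [-38, -27, -11, 33] -> [-38]
  [18, 22, 50] -> [-18, -22, -50] -> [-50, -22, -18] -> [-50, -22, -18]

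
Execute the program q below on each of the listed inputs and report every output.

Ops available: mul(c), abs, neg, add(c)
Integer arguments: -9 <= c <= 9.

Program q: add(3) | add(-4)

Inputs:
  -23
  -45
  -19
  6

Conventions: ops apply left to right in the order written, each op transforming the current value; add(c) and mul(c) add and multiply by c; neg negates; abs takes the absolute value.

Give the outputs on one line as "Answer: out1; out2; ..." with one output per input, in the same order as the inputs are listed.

Execution, op by op:
  -23 -> -20 -> -24
  -45 -> -42 -> -46
  -19 -> -16 -> -20
  6 -> 9 -> 5

-24; -46; -20; 5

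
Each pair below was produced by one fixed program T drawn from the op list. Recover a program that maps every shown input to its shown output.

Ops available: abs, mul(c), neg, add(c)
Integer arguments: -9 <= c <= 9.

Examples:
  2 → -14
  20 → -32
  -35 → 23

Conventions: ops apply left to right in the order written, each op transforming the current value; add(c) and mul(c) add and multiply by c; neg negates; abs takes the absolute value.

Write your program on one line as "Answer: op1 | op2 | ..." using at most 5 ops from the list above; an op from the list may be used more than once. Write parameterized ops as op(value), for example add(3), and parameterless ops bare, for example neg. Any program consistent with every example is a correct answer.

neg | add(-3) | neg | add(9) | neg

Check, running the answer program on each example:
  2 -> -2 -> -5 -> 5 -> 14 -> -14
  20 -> -20 -> -23 -> 23 -> 32 -> -32
  -35 -> 35 -> 32 -> -32 -> -23 -> 23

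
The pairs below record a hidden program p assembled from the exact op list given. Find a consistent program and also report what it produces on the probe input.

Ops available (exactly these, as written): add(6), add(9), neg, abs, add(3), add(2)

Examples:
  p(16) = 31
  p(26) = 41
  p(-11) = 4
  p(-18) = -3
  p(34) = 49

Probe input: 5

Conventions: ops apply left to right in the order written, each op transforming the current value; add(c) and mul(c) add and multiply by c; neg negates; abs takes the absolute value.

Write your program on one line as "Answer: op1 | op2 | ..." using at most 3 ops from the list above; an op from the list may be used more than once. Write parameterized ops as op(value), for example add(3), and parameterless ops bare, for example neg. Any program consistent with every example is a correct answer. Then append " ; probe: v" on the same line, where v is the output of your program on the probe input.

add(9) | add(6) ; probe: 20

Check, running the answer program on each example:
  16 -> 25 -> 31
  26 -> 35 -> 41
  -11 -> -2 -> 4
  -18 -> -9 -> -3
  34 -> 43 -> 49
  probe: 5 -> 14 -> 20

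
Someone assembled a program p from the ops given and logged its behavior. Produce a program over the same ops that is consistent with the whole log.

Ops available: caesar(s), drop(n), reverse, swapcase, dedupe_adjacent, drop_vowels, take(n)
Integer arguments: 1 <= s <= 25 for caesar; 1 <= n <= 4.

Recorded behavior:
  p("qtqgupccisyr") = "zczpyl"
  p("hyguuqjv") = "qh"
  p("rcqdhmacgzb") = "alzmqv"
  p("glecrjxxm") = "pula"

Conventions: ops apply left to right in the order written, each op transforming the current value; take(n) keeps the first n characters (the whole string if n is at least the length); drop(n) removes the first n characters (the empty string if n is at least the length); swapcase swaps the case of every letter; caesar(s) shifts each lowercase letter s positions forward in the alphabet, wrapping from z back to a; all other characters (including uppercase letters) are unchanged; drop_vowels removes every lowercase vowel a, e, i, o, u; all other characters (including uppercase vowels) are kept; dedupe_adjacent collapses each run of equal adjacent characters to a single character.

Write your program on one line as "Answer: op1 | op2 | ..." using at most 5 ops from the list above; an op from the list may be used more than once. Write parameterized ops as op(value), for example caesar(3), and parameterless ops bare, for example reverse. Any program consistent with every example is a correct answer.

reverse | drop_vowels | drop(4) | reverse | caesar(9)

Check, running the answer program on each example:
  "qtqgupccisyr" -> "rysiccpugqtq" -> "rysccpgqtq" -> "cpgqtq" -> "qtqgpc" -> "zczpyl"
  "hyguuqjv" -> "vjquugyh" -> "vjqgyh" -> "yh" -> "hy" -> "qh"
  "rcqdhmacgzb" -> "bzgcamhdqcr" -> "bzgcmhdqcr" -> "mhdqcr" -> "rcqdhm" -> "alzmqv"
  "glecrjxxm" -> "mxxjrcelg" -> "mxxjrclg" -> "rclg" -> "glcr" -> "pula"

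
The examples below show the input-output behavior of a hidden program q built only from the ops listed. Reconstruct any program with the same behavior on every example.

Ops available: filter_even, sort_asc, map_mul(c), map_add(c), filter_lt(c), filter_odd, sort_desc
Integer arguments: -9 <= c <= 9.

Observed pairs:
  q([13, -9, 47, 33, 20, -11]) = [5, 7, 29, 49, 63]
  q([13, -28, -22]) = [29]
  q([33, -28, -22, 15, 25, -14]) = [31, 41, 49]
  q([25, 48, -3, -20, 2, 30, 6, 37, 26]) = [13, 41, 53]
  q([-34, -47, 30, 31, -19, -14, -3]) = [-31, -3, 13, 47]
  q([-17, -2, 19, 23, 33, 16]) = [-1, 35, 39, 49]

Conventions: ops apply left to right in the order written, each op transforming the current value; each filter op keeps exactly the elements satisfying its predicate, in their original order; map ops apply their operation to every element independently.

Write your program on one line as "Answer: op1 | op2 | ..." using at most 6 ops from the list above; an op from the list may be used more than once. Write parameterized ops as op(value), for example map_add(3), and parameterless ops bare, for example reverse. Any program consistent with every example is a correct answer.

filter_odd | map_add(9) | sort_desc | map_add(7) | sort_asc

Check, running the answer program on each example:
  [13, -9, 47, 33, 20, -11] -> [13, -9, 47, 33, -11] -> [22, 0, 56, 42, -2] -> [56, 42, 22, 0, -2] -> [63, 49, 29, 7, 5] -> [5, 7, 29, 49, 63]
  [13, -28, -22] -> [13] -> [22] -> [22] -> [29] -> [29]
  [33, -28, -22, 15, 25, -14] -> [33, 15, 25] -> [42, 24, 34] -> [42, 34, 24] -> [49, 41, 31] -> [31, 41, 49]
  [25, 48, -3, -20, 2, 30, 6, 37, 26] -> [25, -3, 37] -> [34, 6, 46] -> [46, 34, 6] -> [53, 41, 13] -> [13, 41, 53]
  [-34, -47, 30, 31, -19, -14, -3] -> [-47, 31, -19, -3] -> [-38, 40, -10, 6] -> [40, 6, -10, -38] -> [47, 13, -3, -31] -> [-31, -3, 13, 47]
  [-17, -2, 19, 23, 33, 16] -> [-17, 19, 23, 33] -> [-8, 28, 32, 42] -> [42, 32, 28, -8] -> [49, 39, 35, -1] -> [-1, 35, 39, 49]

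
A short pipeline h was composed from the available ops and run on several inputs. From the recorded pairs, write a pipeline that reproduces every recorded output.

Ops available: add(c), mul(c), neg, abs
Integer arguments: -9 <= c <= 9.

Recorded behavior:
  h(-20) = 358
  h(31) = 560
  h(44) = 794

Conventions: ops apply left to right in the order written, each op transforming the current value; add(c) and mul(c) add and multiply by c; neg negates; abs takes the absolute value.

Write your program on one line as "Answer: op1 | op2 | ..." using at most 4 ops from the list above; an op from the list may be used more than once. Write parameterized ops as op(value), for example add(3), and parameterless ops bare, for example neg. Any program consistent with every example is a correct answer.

mul(-6) | mul(3) | add(-2) | abs

Check, running the answer program on each example:
  -20 -> 120 -> 360 -> 358 -> 358
  31 -> -186 -> -558 -> -560 -> 560
  44 -> -264 -> -792 -> -794 -> 794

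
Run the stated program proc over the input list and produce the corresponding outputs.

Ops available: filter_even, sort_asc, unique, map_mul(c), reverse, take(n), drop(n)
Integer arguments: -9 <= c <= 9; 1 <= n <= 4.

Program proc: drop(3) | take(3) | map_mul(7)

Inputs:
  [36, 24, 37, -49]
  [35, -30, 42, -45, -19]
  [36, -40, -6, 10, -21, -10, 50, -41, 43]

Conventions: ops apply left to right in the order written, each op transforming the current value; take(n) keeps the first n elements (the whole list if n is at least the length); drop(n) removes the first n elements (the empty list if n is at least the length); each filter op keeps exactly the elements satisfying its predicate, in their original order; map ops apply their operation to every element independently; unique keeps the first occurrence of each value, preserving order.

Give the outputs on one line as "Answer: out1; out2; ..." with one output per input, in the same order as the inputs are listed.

[-343]; [-315, -133]; [70, -147, -70]

Execution, op by op:
  [36, 24, 37, -49] -> [-49] -> [-49] -> [-343]
  [35, -30, 42, -45, -19] -> [-45, -19] -> [-45, -19] -> [-315, -133]
  [36, -40, -6, 10, -21, -10, 50, -41, 43] -> [10, -21, -10, 50, -41, 43] -> [10, -21, -10] -> [70, -147, -70]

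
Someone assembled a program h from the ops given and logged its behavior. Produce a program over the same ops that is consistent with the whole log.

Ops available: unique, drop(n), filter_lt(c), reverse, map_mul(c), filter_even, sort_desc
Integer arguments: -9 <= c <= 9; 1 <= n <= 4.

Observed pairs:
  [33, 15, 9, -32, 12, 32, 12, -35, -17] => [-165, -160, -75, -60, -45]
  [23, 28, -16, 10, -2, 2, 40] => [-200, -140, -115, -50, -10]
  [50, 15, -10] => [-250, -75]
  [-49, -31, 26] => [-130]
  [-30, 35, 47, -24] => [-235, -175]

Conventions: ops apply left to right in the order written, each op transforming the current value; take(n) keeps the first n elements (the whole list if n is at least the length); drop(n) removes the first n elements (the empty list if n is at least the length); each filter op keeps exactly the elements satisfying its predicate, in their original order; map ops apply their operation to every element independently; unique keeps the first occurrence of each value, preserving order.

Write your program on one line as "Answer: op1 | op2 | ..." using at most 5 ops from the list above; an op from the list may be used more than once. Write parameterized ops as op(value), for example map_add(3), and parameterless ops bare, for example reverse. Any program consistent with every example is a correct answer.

sort_desc | map_mul(-5) | filter_lt(-2) | unique

Check, running the answer program on each example:
  [33, 15, 9, -32, 12, 32, 12, -35, -17] -> [33, 32, 15, 12, 12, 9, -17, -32, -35] -> [-165, -160, -75, -60, -60, -45, 85, 160, 175] -> [-165, -160, -75, -60, -60, -45] -> [-165, -160, -75, -60, -45]
  [23, 28, -16, 10, -2, 2, 40] -> [40, 28, 23, 10, 2, -2, -16] -> [-200, -140, -115, -50, -10, 10, 80] -> [-200, -140, -115, -50, -10] -> [-200, -140, -115, -50, -10]
  [50, 15, -10] -> [50, 15, -10] -> [-250, -75, 50] -> [-250, -75] -> [-250, -75]
  [-49, -31, 26] -> [26, -31, -49] -> [-130, 155, 245] -> [-130] -> [-130]
  [-30, 35, 47, -24] -> [47, 35, -24, -30] -> [-235, -175, 120, 150] -> [-235, -175] -> [-235, -175]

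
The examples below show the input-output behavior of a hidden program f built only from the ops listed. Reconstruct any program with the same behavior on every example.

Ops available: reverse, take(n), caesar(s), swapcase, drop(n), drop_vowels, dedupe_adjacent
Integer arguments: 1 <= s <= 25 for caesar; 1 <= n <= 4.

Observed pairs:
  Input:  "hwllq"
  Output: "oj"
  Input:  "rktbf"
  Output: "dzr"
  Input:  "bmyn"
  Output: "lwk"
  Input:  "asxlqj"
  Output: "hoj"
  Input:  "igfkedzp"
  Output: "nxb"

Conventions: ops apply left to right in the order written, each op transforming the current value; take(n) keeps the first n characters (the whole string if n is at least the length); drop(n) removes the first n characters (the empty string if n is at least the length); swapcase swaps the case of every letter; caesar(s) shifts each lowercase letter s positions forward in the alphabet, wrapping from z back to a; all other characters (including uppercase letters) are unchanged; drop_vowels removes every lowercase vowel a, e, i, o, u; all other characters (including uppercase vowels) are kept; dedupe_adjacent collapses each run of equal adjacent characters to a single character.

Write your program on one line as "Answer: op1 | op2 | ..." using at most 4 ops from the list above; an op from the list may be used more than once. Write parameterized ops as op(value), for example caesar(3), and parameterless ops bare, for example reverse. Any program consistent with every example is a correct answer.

reverse | take(3) | caesar(24) | dedupe_adjacent

Check, running the answer program on each example:
  "hwllq" -> "qllwh" -> "qll" -> "ojj" -> "oj"
  "rktbf" -> "fbtkr" -> "fbt" -> "dzr" -> "dzr"
  "bmyn" -> "nymb" -> "nym" -> "lwk" -> "lwk"
  "asxlqj" -> "jqlxsa" -> "jql" -> "hoj" -> "hoj"
  "igfkedzp" -> "pzdekfgi" -> "pzd" -> "nxb" -> "nxb"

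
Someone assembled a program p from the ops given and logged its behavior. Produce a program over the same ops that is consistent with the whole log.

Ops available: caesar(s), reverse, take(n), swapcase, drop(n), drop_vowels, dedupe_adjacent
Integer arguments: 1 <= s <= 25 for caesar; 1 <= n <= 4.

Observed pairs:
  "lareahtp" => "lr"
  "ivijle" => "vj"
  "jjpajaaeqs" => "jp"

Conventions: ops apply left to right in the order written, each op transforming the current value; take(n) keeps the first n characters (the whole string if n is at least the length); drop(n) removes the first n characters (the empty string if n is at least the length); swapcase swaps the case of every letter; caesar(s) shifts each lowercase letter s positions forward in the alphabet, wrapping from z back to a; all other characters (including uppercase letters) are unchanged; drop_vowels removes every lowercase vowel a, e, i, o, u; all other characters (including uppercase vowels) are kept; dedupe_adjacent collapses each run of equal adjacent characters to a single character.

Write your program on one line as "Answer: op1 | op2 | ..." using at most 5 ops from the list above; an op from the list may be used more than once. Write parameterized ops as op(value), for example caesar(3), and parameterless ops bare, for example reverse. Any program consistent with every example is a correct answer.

swapcase | take(4) | swapcase | drop_vowels | dedupe_adjacent

Check, running the answer program on each example:
  "lareahtp" -> "LAREAHTP" -> "LARE" -> "lare" -> "lr" -> "lr"
  "ivijle" -> "IVIJLE" -> "IVIJ" -> "ivij" -> "vj" -> "vj"
  "jjpajaaeqs" -> "JJPAJAAEQS" -> "JJPA" -> "jjpa" -> "jjp" -> "jp"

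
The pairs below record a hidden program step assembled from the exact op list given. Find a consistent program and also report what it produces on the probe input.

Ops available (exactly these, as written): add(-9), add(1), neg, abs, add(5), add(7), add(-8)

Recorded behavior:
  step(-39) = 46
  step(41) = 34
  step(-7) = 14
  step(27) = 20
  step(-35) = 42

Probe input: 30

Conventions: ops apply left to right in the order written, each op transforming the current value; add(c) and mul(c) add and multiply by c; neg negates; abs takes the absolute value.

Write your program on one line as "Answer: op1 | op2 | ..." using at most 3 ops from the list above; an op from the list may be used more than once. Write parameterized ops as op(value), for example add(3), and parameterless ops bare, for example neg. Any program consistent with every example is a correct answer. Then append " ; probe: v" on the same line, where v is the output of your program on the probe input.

neg | add(7) | abs ; probe: 23

Check, running the answer program on each example:
  -39 -> 39 -> 46 -> 46
  41 -> -41 -> -34 -> 34
  -7 -> 7 -> 14 -> 14
  27 -> -27 -> -20 -> 20
  -35 -> 35 -> 42 -> 42
  probe: 30 -> -30 -> -23 -> 23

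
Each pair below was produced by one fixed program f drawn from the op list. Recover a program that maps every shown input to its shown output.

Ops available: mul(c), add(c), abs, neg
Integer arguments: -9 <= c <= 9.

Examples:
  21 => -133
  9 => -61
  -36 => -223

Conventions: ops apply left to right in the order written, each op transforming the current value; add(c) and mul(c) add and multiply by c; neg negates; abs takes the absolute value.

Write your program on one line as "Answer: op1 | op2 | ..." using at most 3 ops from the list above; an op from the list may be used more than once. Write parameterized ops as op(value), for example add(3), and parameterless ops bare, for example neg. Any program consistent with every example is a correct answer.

abs | mul(-6) | add(-7)

Check, running the answer program on each example:
  21 -> 21 -> -126 -> -133
  9 -> 9 -> -54 -> -61
  -36 -> 36 -> -216 -> -223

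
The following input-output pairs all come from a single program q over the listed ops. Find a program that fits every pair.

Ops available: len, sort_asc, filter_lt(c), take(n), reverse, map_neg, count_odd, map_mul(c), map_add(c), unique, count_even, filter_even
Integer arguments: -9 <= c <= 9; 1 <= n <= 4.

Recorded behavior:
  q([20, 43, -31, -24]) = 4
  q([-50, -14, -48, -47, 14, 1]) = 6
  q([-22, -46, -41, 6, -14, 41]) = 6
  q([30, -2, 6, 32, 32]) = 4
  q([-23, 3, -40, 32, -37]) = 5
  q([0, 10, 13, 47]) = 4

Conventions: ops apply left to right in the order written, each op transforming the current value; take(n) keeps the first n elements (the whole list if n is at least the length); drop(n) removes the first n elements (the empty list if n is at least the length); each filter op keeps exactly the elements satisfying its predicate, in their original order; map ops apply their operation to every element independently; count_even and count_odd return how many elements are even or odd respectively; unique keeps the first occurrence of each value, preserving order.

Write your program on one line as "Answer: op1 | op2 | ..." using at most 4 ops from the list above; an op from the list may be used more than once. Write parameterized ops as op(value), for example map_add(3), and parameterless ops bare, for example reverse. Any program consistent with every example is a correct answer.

map_add(1) | unique | map_mul(4) | count_even

Check, running the answer program on each example:
  [20, 43, -31, -24] -> [21, 44, -30, -23] -> [21, 44, -30, -23] -> [84, 176, -120, -92] -> 4
  [-50, -14, -48, -47, 14, 1] -> [-49, -13, -47, -46, 15, 2] -> [-49, -13, -47, -46, 15, 2] -> [-196, -52, -188, -184, 60, 8] -> 6
  [-22, -46, -41, 6, -14, 41] -> [-21, -45, -40, 7, -13, 42] -> [-21, -45, -40, 7, -13, 42] -> [-84, -180, -160, 28, -52, 168] -> 6
  [30, -2, 6, 32, 32] -> [31, -1, 7, 33, 33] -> [31, -1, 7, 33] -> [124, -4, 28, 132] -> 4
  [-23, 3, -40, 32, -37] -> [-22, 4, -39, 33, -36] -> [-22, 4, -39, 33, -36] -> [-88, 16, -156, 132, -144] -> 5
  [0, 10, 13, 47] -> [1, 11, 14, 48] -> [1, 11, 14, 48] -> [4, 44, 56, 192] -> 4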